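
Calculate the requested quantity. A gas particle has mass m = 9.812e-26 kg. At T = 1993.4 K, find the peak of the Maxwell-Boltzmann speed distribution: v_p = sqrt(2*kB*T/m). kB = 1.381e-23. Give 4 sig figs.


Step 1: Numerator = 2*kB*T = 2*1.381e-23*1993.4 = 5.506e-20
Step 2: Ratio = 5.506e-20 / 9.812e-26 = 5.611e+05
Step 3: v_p = sqrt(5.611e+05) = 749.1 m/s

749.1


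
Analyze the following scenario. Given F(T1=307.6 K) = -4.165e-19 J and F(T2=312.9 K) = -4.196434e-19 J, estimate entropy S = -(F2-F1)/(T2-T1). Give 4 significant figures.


Step 1: dF = F2 - F1 = -4.196434e-19 - (-4.165e-19) = -3.1434e-21 J
Step 2: dT = T2 - T1 = 312.9 - 307.6 = 5.3 K
Step 3: S = -dF/dT = -(-3.1434e-21)/5.3 = 5.931e-22 J/K

5.931e-22


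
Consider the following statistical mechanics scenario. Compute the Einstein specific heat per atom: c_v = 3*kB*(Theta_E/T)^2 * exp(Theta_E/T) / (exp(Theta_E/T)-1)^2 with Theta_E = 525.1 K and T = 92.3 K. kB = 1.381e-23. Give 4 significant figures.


Step 1: x = Theta_E/T = 525.1/92.3 = 5.689
Step 2: x^2 = 32.37
Step 3: exp(x) = 295.6
Step 4: c_v = 3*1.381e-23*32.37*295.6/(295.6-1)^2 = 4.567e-24

4.567e-24


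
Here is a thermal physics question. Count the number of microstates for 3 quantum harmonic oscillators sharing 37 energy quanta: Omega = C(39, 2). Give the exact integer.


Step 1: Use binomial coefficient C(39, 2)
Step 2: Numerator = 39! / 37!
Step 3: Denominator = 2!
Step 4: Omega = 741

741


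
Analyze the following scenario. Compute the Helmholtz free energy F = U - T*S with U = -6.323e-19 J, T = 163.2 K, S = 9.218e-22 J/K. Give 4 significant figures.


Step 1: T*S = 163.2 * 9.218e-22 = 1.504e-19 J
Step 2: F = U - T*S = -6.323e-19 - 1.504e-19
Step 3: F = -7.827e-19 J

-7.827e-19


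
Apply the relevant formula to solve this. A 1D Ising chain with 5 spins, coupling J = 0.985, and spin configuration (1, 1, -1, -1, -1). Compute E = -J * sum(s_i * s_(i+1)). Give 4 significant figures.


Step 1: Nearest-neighbor products: 1, -1, 1, 1
Step 2: Sum of products = 2
Step 3: E = -0.985 * 2 = -1.97

-1.97


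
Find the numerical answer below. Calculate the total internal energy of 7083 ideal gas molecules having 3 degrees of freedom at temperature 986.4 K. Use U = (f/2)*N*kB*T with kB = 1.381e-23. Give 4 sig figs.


Step 1: f/2 = 3/2 = 1.5
Step 2: N*kB*T = 7083*1.381e-23*986.4 = 9.649e-17
Step 3: U = 1.5 * 9.649e-17 = 1.447e-16 J

1.447e-16


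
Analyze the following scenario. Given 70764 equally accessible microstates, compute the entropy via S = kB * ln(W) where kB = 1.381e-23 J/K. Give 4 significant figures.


Step 1: ln(W) = ln(70764) = 11.17
Step 2: S = kB * ln(W) = 1.381e-23 * 11.17
Step 3: S = 1.542e-22 J/K

1.542e-22


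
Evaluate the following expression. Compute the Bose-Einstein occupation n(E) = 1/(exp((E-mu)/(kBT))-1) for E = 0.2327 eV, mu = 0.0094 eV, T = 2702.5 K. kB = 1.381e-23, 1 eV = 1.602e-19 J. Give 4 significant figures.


Step 1: (E - mu) = 0.2233 eV
Step 2: x = (E-mu)*eV/(kB*T) = 0.2233*1.602e-19/(1.381e-23*2702.5) = 0.9585
Step 3: exp(x) = 2.608
Step 4: n = 1/(exp(x)-1) = 0.622

0.622


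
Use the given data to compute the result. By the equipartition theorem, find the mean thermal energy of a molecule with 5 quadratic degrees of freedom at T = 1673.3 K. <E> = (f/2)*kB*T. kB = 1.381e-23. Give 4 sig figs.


Step 1: f/2 = 5/2 = 2.5
Step 2: kB*T = 1.381e-23 * 1673.3 = 2.311e-20
Step 3: <E> = 2.5 * 2.311e-20 = 5.777e-20 J

5.777e-20


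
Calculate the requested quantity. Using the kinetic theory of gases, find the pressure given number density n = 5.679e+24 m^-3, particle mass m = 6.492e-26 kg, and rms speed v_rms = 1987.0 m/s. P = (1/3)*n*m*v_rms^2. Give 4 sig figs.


Step 1: v_rms^2 = 1987.0^2 = 3.948e+06
Step 2: n*m = 5.679e+24*6.492e-26 = 0.3687
Step 3: P = (1/3)*0.3687*3.948e+06 = 4.852e+05 Pa

4.852e+05


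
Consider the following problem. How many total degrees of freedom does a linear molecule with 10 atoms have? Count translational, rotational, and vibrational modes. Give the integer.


Step 1: Translational DOF = 3
Step 2: Rotational DOF (linear) = 2
Step 3: Vibrational DOF = 3*10 - 5 = 25
Step 4: Total = 3 + 2 + 25 = 30

30


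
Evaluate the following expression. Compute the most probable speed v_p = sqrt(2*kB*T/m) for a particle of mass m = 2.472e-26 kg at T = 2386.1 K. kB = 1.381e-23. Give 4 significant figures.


Step 1: Numerator = 2*kB*T = 2*1.381e-23*2386.1 = 6.59e-20
Step 2: Ratio = 6.59e-20 / 2.472e-26 = 2.666e+06
Step 3: v_p = sqrt(2.666e+06) = 1633 m/s

1633


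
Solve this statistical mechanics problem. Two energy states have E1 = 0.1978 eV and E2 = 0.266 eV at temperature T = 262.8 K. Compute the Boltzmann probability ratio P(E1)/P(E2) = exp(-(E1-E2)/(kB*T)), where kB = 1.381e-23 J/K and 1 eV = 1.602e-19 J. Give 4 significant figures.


Step 1: Compute energy difference dE = E1 - E2 = 0.1978 - 0.266 = -0.0682 eV
Step 2: Convert to Joules: dE_J = -0.0682 * 1.602e-19 = -1.093e-20 J
Step 3: Compute exponent = -dE_J / (kB * T) = -(-1.093e-20) / (1.381e-23 * 262.8) = 3.01
Step 4: P(E1)/P(E2) = exp(3.01) = 20.3

20.3


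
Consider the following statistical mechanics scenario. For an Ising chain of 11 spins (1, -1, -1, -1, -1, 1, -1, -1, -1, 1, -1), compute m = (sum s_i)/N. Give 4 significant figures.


Step 1: Count up spins (+1): 3, down spins (-1): 8
Step 2: Total magnetization M = 3 - 8 = -5
Step 3: m = M/N = -5/11 = -0.4545

-0.4545


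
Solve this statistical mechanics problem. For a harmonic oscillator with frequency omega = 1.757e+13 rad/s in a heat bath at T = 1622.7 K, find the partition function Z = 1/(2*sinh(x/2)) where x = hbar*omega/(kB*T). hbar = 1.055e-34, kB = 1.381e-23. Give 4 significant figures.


Step 1: Compute x = hbar*omega/(kB*T) = 1.055e-34*1.757e+13/(1.381e-23*1622.7) = 0.08272
Step 2: x/2 = 0.04136
Step 3: sinh(x/2) = 0.04137
Step 4: Z = 1/(2*0.04137) = 12.09

12.09


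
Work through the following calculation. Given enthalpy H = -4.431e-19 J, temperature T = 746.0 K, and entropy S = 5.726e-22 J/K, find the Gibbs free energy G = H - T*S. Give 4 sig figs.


Step 1: T*S = 746.0 * 5.726e-22 = 4.272e-19 J
Step 2: G = H - T*S = -4.431e-19 - 4.272e-19
Step 3: G = -8.703e-19 J

-8.703e-19


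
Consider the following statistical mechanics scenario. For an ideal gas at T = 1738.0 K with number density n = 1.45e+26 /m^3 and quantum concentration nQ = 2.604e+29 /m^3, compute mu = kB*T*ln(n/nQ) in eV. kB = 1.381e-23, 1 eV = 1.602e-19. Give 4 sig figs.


Step 1: n/nQ = 1.45e+26/2.604e+29 = 0.0005568
Step 2: ln(n/nQ) = -7.493
Step 3: mu = kB*T*ln(n/nQ) = 2.4e-20*-7.493 = -1.799e-19 J
Step 4: Convert to eV: -1.799e-19/1.602e-19 = -1.123 eV

-1.123


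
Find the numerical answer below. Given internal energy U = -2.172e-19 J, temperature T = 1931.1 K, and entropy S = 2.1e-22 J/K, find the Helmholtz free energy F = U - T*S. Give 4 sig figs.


Step 1: T*S = 1931.1 * 2.1e-22 = 4.055e-19 J
Step 2: F = U - T*S = -2.172e-19 - 4.055e-19
Step 3: F = -6.227e-19 J

-6.227e-19


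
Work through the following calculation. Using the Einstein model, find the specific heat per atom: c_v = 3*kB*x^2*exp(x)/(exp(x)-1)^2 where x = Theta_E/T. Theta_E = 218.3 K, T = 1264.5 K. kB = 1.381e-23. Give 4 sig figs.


Step 1: x = Theta_E/T = 218.3/1264.5 = 0.1726
Step 2: x^2 = 0.0298
Step 3: exp(x) = 1.188
Step 4: c_v = 3*1.381e-23*0.0298*1.188/(1.188-1)^2 = 4.133e-23

4.133e-23


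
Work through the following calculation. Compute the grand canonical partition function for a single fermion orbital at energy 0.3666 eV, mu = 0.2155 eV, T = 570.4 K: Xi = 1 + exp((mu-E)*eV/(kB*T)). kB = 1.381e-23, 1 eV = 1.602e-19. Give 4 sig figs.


Step 1: (mu - E) = 0.2155 - 0.3666 = -0.1511 eV
Step 2: x = (mu-E)*eV/(kB*T) = -0.1511*1.602e-19/(1.381e-23*570.4) = -3.073
Step 3: exp(x) = 0.04628
Step 4: Xi = 1 + 0.04628 = 1.046

1.046


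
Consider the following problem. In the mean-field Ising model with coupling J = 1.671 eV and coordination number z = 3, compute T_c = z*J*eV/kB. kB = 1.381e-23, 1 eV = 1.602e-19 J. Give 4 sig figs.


Step 1: z*J = 3*1.671 = 5.013 eV
Step 2: Convert to Joules: 5.013*1.602e-19 = 8.031e-19 J
Step 3: T_c = 8.031e-19 / 1.381e-23 = 5.815e+04 K

5.815e+04


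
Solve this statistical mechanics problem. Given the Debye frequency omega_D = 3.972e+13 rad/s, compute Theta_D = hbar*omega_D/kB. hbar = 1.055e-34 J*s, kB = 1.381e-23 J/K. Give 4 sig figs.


Step 1: hbar*omega_D = 1.055e-34 * 3.972e+13 = 4.19e-21 J
Step 2: Theta_D = 4.19e-21 / 1.381e-23
Step 3: Theta_D = 303.4 K

303.4


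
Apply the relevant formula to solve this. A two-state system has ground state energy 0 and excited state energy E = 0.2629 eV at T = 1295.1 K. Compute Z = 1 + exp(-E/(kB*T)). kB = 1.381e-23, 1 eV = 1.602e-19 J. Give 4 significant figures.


Step 1: Compute beta*E = E*eV/(kB*T) = 0.2629*1.602e-19/(1.381e-23*1295.1) = 2.355
Step 2: exp(-beta*E) = exp(-2.355) = 0.09491
Step 3: Z = 1 + 0.09491 = 1.095

1.095


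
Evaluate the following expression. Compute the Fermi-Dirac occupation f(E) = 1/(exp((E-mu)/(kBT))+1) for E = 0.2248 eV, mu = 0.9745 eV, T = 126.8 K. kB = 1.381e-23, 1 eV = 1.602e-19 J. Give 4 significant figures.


Step 1: (E - mu) = 0.2248 - 0.9745 = -0.7497 eV
Step 2: Convert: (E-mu)*eV = -1.201e-19 J
Step 3: x = (E-mu)*eV/(kB*T) = -68.59
Step 4: f = 1/(exp(-68.59)+1) = 1

1


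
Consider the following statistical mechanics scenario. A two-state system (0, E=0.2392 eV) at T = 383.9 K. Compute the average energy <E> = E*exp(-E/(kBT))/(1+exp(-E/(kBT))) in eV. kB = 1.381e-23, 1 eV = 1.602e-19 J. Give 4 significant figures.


Step 1: beta*E = 0.2392*1.602e-19/(1.381e-23*383.9) = 7.228
Step 2: exp(-beta*E) = 0.000726
Step 3: <E> = 0.2392*0.000726/(1+0.000726) = 0.0001735 eV

0.0001735


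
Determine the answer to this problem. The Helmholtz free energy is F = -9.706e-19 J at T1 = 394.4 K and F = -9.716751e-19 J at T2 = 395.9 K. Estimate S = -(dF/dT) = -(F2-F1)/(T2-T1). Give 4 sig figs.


Step 1: dF = F2 - F1 = -9.716751e-19 - (-9.706e-19) = -1.0751e-21 J
Step 2: dT = T2 - T1 = 395.9 - 394.4 = 1.5 K
Step 3: S = -dF/dT = -(-1.0751e-21)/1.5 = 7.167e-22 J/K

7.167e-22


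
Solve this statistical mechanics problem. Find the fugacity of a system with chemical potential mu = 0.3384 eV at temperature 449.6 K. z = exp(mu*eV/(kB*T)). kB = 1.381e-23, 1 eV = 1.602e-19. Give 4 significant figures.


Step 1: Convert mu to Joules: 0.3384*1.602e-19 = 5.421e-20 J
Step 2: kB*T = 1.381e-23*449.6 = 6.209e-21 J
Step 3: mu/(kB*T) = 8.731
Step 4: z = exp(8.731) = 6193

6193


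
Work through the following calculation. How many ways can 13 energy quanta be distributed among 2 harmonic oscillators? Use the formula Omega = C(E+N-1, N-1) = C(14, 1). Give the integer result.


Step 1: Use binomial coefficient C(14, 1)
Step 2: Numerator = 14! / 13!
Step 3: Denominator = 1!
Step 4: Omega = 14

14


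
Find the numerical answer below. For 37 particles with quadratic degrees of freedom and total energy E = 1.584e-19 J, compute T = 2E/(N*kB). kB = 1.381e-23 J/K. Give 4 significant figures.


Step 1: Numerator = 2*E = 2*1.584e-19 = 3.168e-19 J
Step 2: Denominator = N*kB = 37*1.381e-23 = 5.11e-22
Step 3: T = 3.168e-19 / 5.11e-22 = 620 K

620


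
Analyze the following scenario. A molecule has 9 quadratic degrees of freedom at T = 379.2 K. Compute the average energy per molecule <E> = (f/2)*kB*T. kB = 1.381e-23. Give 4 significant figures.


Step 1: f/2 = 9/2 = 4.5
Step 2: kB*T = 1.381e-23 * 379.2 = 5.237e-21
Step 3: <E> = 4.5 * 5.237e-21 = 2.357e-20 J

2.357e-20


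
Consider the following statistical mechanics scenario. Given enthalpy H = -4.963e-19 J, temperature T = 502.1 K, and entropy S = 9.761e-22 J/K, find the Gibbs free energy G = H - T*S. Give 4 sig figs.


Step 1: T*S = 502.1 * 9.761e-22 = 4.901e-19 J
Step 2: G = H - T*S = -4.963e-19 - 4.901e-19
Step 3: G = -9.864e-19 J

-9.864e-19


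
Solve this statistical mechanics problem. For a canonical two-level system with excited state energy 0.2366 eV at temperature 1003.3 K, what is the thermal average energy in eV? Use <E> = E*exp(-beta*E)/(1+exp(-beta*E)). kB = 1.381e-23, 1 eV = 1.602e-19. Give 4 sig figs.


Step 1: beta*E = 0.2366*1.602e-19/(1.381e-23*1003.3) = 2.736
Step 2: exp(-beta*E) = 0.06486
Step 3: <E> = 0.2366*0.06486/(1+0.06486) = 0.01441 eV

0.01441


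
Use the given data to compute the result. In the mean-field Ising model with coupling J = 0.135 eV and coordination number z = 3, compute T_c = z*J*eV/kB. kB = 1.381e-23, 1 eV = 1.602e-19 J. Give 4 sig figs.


Step 1: z*J = 3*0.135 = 0.405 eV
Step 2: Convert to Joules: 0.405*1.602e-19 = 6.488e-20 J
Step 3: T_c = 6.488e-20 / 1.381e-23 = 4698 K

4698


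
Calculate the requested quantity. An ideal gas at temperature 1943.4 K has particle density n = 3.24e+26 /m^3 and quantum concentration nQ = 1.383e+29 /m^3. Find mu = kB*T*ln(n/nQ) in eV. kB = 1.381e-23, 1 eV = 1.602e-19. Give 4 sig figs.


Step 1: n/nQ = 3.24e+26/1.383e+29 = 0.002343
Step 2: ln(n/nQ) = -6.056
Step 3: mu = kB*T*ln(n/nQ) = 2.684e-20*-6.056 = -1.625e-19 J
Step 4: Convert to eV: -1.625e-19/1.602e-19 = -1.015 eV

-1.015


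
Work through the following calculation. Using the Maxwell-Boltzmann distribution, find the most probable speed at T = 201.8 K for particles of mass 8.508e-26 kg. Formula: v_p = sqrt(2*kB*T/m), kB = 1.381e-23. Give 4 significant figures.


Step 1: Numerator = 2*kB*T = 2*1.381e-23*201.8 = 5.574e-21
Step 2: Ratio = 5.574e-21 / 8.508e-26 = 6.551e+04
Step 3: v_p = sqrt(6.551e+04) = 256 m/s

256


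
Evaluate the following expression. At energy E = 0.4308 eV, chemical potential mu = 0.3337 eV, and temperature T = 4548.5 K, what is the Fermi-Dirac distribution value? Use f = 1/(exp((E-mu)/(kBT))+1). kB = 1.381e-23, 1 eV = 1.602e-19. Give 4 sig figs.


Step 1: (E - mu) = 0.4308 - 0.3337 = 0.0971 eV
Step 2: Convert: (E-mu)*eV = 1.556e-20 J
Step 3: x = (E-mu)*eV/(kB*T) = 0.2476
Step 4: f = 1/(exp(0.2476)+1) = 0.4384

0.4384


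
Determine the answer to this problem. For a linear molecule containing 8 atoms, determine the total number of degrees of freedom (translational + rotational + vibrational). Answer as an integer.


Step 1: Translational DOF = 3
Step 2: Rotational DOF (linear) = 2
Step 3: Vibrational DOF = 3*8 - 5 = 19
Step 4: Total = 3 + 2 + 19 = 24

24


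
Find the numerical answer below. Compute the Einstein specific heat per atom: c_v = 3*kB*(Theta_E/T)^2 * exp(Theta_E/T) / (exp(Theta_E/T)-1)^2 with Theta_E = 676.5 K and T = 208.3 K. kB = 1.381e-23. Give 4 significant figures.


Step 1: x = Theta_E/T = 676.5/208.3 = 3.248
Step 2: x^2 = 10.55
Step 3: exp(x) = 25.73
Step 4: c_v = 3*1.381e-23*10.55*25.73/(25.73-1)^2 = 1.838e-23

1.838e-23


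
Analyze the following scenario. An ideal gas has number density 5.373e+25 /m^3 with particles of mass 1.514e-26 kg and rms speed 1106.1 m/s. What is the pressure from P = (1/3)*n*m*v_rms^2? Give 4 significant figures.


Step 1: v_rms^2 = 1106.1^2 = 1.223e+06
Step 2: n*m = 5.373e+25*1.514e-26 = 0.8135
Step 3: P = (1/3)*0.8135*1.223e+06 = 3.317e+05 Pa

3.317e+05


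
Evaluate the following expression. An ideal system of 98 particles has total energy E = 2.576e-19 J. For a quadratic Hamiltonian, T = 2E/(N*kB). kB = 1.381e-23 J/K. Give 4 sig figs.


Step 1: Numerator = 2*E = 2*2.576e-19 = 5.152e-19 J
Step 2: Denominator = N*kB = 98*1.381e-23 = 1.353e-21
Step 3: T = 5.152e-19 / 1.353e-21 = 380.7 K

380.7


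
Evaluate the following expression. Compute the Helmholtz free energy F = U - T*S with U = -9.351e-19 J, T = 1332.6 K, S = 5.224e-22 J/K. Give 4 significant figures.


Step 1: T*S = 1332.6 * 5.224e-22 = 6.962e-19 J
Step 2: F = U - T*S = -9.351e-19 - 6.962e-19
Step 3: F = -1.631e-18 J

-1.631e-18


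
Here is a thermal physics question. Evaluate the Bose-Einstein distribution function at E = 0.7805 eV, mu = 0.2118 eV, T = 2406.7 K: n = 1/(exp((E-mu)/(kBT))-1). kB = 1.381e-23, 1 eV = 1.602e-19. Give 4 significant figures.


Step 1: (E - mu) = 0.5687 eV
Step 2: x = (E-mu)*eV/(kB*T) = 0.5687*1.602e-19/(1.381e-23*2406.7) = 2.741
Step 3: exp(x) = 15.5
Step 4: n = 1/(exp(x)-1) = 0.06894

0.06894


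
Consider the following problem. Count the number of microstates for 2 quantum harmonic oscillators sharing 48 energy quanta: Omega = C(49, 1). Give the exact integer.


Step 1: Use binomial coefficient C(49, 1)
Step 2: Numerator = 49! / 48!
Step 3: Denominator = 1!
Step 4: Omega = 49

49


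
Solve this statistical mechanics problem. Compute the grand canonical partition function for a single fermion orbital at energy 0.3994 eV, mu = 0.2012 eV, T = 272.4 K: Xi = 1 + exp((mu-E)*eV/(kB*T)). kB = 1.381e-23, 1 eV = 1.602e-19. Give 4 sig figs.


Step 1: (mu - E) = 0.2012 - 0.3994 = -0.1982 eV
Step 2: x = (mu-E)*eV/(kB*T) = -0.1982*1.602e-19/(1.381e-23*272.4) = -8.44
Step 3: exp(x) = 0.000216
Step 4: Xi = 1 + 0.000216 = 1

1


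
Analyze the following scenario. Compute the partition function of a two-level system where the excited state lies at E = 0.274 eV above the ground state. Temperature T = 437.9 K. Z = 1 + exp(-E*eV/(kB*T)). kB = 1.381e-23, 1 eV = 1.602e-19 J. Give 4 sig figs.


Step 1: Compute beta*E = E*eV/(kB*T) = 0.274*1.602e-19/(1.381e-23*437.9) = 7.258
Step 2: exp(-beta*E) = exp(-7.258) = 0.0007042
Step 3: Z = 1 + 0.0007042 = 1.001

1.001


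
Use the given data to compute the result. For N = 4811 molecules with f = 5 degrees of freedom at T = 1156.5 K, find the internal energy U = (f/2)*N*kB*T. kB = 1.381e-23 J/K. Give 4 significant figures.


Step 1: f/2 = 5/2 = 2.5
Step 2: N*kB*T = 4811*1.381e-23*1156.5 = 7.684e-17
Step 3: U = 2.5 * 7.684e-17 = 1.921e-16 J

1.921e-16


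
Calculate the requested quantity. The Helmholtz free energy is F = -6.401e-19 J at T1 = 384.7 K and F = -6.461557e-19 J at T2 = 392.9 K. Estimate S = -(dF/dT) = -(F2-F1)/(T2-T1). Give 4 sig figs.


Step 1: dF = F2 - F1 = -6.461557e-19 - (-6.401e-19) = -6.0557e-21 J
Step 2: dT = T2 - T1 = 392.9 - 384.7 = 8.2 K
Step 3: S = -dF/dT = -(-6.0557e-21)/8.2 = 7.385e-22 J/K

7.385e-22


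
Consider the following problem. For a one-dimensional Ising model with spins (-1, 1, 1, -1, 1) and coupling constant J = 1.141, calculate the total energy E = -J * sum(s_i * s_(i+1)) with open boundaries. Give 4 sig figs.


Step 1: Nearest-neighbor products: -1, 1, -1, -1
Step 2: Sum of products = -2
Step 3: E = -1.141 * -2 = 2.282

2.282


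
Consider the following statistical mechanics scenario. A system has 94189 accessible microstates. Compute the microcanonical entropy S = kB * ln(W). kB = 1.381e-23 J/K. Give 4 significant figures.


Step 1: ln(W) = ln(94189) = 11.45
Step 2: S = kB * ln(W) = 1.381e-23 * 11.45
Step 3: S = 1.582e-22 J/K

1.582e-22


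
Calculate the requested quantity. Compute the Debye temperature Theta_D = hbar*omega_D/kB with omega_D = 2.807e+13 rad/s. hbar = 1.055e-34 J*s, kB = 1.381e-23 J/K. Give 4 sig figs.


Step 1: hbar*omega_D = 1.055e-34 * 2.807e+13 = 2.961e-21 J
Step 2: Theta_D = 2.961e-21 / 1.381e-23
Step 3: Theta_D = 214.4 K

214.4


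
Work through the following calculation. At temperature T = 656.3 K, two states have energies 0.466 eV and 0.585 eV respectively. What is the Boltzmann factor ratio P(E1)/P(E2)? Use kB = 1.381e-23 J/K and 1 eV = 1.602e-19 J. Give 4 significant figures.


Step 1: Compute energy difference dE = E1 - E2 = 0.466 - 0.585 = -0.119 eV
Step 2: Convert to Joules: dE_J = -0.119 * 1.602e-19 = -1.906e-20 J
Step 3: Compute exponent = -dE_J / (kB * T) = -(-1.906e-20) / (1.381e-23 * 656.3) = 2.103
Step 4: P(E1)/P(E2) = exp(2.103) = 8.194

8.194


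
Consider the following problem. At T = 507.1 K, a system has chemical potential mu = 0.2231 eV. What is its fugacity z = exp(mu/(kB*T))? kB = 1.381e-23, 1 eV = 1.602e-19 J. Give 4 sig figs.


Step 1: Convert mu to Joules: 0.2231*1.602e-19 = 3.574e-20 J
Step 2: kB*T = 1.381e-23*507.1 = 7.003e-21 J
Step 3: mu/(kB*T) = 5.104
Step 4: z = exp(5.104) = 164.6

164.6


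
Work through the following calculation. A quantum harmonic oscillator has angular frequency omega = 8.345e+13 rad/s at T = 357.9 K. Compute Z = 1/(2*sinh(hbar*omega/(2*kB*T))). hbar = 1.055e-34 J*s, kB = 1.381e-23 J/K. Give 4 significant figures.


Step 1: Compute x = hbar*omega/(kB*T) = 1.055e-34*8.345e+13/(1.381e-23*357.9) = 1.781
Step 2: x/2 = 0.8906
Step 3: sinh(x/2) = 1.013
Step 4: Z = 1/(2*1.013) = 0.4935

0.4935


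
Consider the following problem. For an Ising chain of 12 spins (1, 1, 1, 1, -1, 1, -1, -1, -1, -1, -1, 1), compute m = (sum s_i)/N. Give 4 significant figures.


Step 1: Count up spins (+1): 6, down spins (-1): 6
Step 2: Total magnetization M = 6 - 6 = 0
Step 3: m = M/N = 0/12 = 0

0


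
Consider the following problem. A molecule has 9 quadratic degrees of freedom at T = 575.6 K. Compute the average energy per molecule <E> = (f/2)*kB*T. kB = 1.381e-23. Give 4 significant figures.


Step 1: f/2 = 9/2 = 4.5
Step 2: kB*T = 1.381e-23 * 575.6 = 7.949e-21
Step 3: <E> = 4.5 * 7.949e-21 = 3.577e-20 J

3.577e-20


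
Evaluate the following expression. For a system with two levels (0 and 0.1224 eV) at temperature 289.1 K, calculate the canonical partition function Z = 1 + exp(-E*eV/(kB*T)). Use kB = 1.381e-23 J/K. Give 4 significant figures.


Step 1: Compute beta*E = E*eV/(kB*T) = 0.1224*1.602e-19/(1.381e-23*289.1) = 4.911
Step 2: exp(-beta*E) = exp(-4.911) = 0.007362
Step 3: Z = 1 + 0.007362 = 1.007

1.007


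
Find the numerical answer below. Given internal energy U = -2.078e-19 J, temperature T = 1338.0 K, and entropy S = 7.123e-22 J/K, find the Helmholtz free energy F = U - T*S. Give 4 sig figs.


Step 1: T*S = 1338.0 * 7.123e-22 = 9.531e-19 J
Step 2: F = U - T*S = -2.078e-19 - 9.531e-19
Step 3: F = -1.161e-18 J

-1.161e-18


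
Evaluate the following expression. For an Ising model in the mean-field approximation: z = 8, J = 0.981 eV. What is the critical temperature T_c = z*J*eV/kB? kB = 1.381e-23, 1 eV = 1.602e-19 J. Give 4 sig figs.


Step 1: z*J = 8*0.981 = 7.848 eV
Step 2: Convert to Joules: 7.848*1.602e-19 = 1.257e-18 J
Step 3: T_c = 1.257e-18 / 1.381e-23 = 9.104e+04 K

9.104e+04


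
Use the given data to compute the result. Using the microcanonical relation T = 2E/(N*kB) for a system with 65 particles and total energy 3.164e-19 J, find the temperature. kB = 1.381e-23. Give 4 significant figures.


Step 1: Numerator = 2*E = 2*3.164e-19 = 6.328e-19 J
Step 2: Denominator = N*kB = 65*1.381e-23 = 8.977e-22
Step 3: T = 6.328e-19 / 8.977e-22 = 705 K

705


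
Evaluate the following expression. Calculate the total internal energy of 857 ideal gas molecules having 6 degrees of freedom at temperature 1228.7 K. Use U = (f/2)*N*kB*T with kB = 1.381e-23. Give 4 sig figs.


Step 1: f/2 = 6/2 = 3.0
Step 2: N*kB*T = 857*1.381e-23*1228.7 = 1.454e-17
Step 3: U = 3.0 * 1.454e-17 = 4.363e-17 J

4.363e-17


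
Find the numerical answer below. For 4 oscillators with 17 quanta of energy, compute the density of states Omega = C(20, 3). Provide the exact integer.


Step 1: Use binomial coefficient C(20, 3)
Step 2: Numerator = 20! / 17!
Step 3: Denominator = 3!
Step 4: Omega = 1140

1140


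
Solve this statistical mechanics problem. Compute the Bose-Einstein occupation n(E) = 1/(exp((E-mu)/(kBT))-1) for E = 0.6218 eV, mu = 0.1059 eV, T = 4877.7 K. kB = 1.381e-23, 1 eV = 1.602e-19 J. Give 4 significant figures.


Step 1: (E - mu) = 0.5159 eV
Step 2: x = (E-mu)*eV/(kB*T) = 0.5159*1.602e-19/(1.381e-23*4877.7) = 1.227
Step 3: exp(x) = 3.411
Step 4: n = 1/(exp(x)-1) = 0.4148

0.4148


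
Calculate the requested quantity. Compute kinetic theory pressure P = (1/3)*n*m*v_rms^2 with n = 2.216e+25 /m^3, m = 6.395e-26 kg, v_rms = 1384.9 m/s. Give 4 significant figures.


Step 1: v_rms^2 = 1384.9^2 = 1.918e+06
Step 2: n*m = 2.216e+25*6.395e-26 = 1.417
Step 3: P = (1/3)*1.417*1.918e+06 = 9.06e+05 Pa

9.06e+05


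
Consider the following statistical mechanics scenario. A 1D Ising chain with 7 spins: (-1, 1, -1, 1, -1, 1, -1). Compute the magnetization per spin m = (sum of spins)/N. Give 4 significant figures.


Step 1: Count up spins (+1): 3, down spins (-1): 4
Step 2: Total magnetization M = 3 - 4 = -1
Step 3: m = M/N = -1/7 = -0.1429

-0.1429


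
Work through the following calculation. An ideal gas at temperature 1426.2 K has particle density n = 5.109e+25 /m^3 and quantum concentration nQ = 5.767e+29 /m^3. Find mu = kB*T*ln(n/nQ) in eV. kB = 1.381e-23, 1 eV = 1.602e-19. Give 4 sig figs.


Step 1: n/nQ = 5.109e+25/5.767e+29 = 8.859e-05
Step 2: ln(n/nQ) = -9.331
Step 3: mu = kB*T*ln(n/nQ) = 1.97e-20*-9.331 = -1.838e-19 J
Step 4: Convert to eV: -1.838e-19/1.602e-19 = -1.147 eV

-1.147


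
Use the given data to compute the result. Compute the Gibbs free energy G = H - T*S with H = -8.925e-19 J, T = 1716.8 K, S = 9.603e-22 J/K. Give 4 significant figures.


Step 1: T*S = 1716.8 * 9.603e-22 = 1.649e-18 J
Step 2: G = H - T*S = -8.925e-19 - 1.649e-18
Step 3: G = -2.541e-18 J

-2.541e-18


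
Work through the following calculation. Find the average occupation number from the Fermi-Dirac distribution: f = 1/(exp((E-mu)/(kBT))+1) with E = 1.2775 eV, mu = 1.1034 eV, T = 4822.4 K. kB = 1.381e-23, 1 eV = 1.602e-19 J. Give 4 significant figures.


Step 1: (E - mu) = 1.2775 - 1.1034 = 0.1741 eV
Step 2: Convert: (E-mu)*eV = 2.789e-20 J
Step 3: x = (E-mu)*eV/(kB*T) = 0.4188
Step 4: f = 1/(exp(0.4188)+1) = 0.3968

0.3968


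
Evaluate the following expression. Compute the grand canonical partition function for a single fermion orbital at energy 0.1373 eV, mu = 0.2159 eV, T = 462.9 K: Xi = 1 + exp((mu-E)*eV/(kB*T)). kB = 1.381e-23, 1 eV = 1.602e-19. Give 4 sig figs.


Step 1: (mu - E) = 0.2159 - 0.1373 = 0.0786 eV
Step 2: x = (mu-E)*eV/(kB*T) = 0.0786*1.602e-19/(1.381e-23*462.9) = 1.97
Step 3: exp(x) = 7.169
Step 4: Xi = 1 + 7.169 = 8.169

8.169


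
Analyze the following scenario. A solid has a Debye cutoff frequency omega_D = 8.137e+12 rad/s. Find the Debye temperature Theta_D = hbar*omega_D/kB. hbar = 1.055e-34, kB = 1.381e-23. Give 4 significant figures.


Step 1: hbar*omega_D = 1.055e-34 * 8.137e+12 = 8.585e-22 J
Step 2: Theta_D = 8.585e-22 / 1.381e-23
Step 3: Theta_D = 62.16 K

62.16


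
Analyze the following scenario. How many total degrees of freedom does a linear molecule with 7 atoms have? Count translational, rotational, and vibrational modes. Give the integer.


Step 1: Translational DOF = 3
Step 2: Rotational DOF (linear) = 2
Step 3: Vibrational DOF = 3*7 - 5 = 16
Step 4: Total = 3 + 2 + 16 = 21

21


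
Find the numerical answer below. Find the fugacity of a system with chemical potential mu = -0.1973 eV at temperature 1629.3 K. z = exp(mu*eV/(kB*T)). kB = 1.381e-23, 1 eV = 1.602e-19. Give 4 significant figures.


Step 1: Convert mu to Joules: -0.1973*1.602e-19 = -3.161e-20 J
Step 2: kB*T = 1.381e-23*1629.3 = 2.25e-20 J
Step 3: mu/(kB*T) = -1.405
Step 4: z = exp(-1.405) = 0.2454

0.2454


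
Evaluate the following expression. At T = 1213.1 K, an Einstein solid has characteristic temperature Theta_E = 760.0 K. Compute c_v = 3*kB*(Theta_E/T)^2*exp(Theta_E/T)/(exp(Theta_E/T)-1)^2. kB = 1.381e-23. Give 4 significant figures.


Step 1: x = Theta_E/T = 760.0/1213.1 = 0.6265
Step 2: x^2 = 0.3925
Step 3: exp(x) = 1.871
Step 4: c_v = 3*1.381e-23*0.3925*1.871/(1.871-1)^2 = 4.01e-23

4.01e-23


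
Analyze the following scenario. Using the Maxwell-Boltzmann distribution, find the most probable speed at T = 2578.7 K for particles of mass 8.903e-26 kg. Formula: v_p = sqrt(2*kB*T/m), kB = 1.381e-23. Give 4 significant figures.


Step 1: Numerator = 2*kB*T = 2*1.381e-23*2578.7 = 7.122e-20
Step 2: Ratio = 7.122e-20 / 8.903e-26 = 8e+05
Step 3: v_p = sqrt(8e+05) = 894.4 m/s

894.4


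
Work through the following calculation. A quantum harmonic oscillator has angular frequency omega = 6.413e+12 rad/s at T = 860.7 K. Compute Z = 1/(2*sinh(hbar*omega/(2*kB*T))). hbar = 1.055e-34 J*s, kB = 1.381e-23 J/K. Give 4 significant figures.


Step 1: Compute x = hbar*omega/(kB*T) = 1.055e-34*6.413e+12/(1.381e-23*860.7) = 0.05692
Step 2: x/2 = 0.02846
Step 3: sinh(x/2) = 0.02846
Step 4: Z = 1/(2*0.02846) = 17.57

17.57


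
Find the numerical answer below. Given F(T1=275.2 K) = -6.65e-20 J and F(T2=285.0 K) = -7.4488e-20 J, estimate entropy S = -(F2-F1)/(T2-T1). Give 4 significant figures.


Step 1: dF = F2 - F1 = -7.4488e-20 - (-6.65e-20) = -7.988e-21 J
Step 2: dT = T2 - T1 = 285.0 - 275.2 = 9.8 K
Step 3: S = -dF/dT = -(-7.988e-21)/9.8 = 8.151e-22 J/K

8.151e-22


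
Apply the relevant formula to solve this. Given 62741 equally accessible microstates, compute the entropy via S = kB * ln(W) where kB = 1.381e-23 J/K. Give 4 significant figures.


Step 1: ln(W) = ln(62741) = 11.05
Step 2: S = kB * ln(W) = 1.381e-23 * 11.05
Step 3: S = 1.526e-22 J/K

1.526e-22


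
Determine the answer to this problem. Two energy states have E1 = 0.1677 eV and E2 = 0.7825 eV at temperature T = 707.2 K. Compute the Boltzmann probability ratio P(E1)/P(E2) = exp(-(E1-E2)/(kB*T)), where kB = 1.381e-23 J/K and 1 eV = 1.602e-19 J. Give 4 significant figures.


Step 1: Compute energy difference dE = E1 - E2 = 0.1677 - 0.7825 = -0.6148 eV
Step 2: Convert to Joules: dE_J = -0.6148 * 1.602e-19 = -9.849e-20 J
Step 3: Compute exponent = -dE_J / (kB * T) = -(-9.849e-20) / (1.381e-23 * 707.2) = 10.08
Step 4: P(E1)/P(E2) = exp(10.08) = 2.397e+04

2.397e+04


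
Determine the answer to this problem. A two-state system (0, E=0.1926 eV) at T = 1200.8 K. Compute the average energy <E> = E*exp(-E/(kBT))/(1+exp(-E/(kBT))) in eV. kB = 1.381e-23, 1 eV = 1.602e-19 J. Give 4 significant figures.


Step 1: beta*E = 0.1926*1.602e-19/(1.381e-23*1200.8) = 1.861
Step 2: exp(-beta*E) = 0.1556
Step 3: <E> = 0.1926*0.1556/(1+0.1556) = 0.02593 eV

0.02593


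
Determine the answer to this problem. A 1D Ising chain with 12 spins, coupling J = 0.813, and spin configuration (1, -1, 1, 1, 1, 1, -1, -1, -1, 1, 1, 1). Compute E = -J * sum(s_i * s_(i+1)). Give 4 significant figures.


Step 1: Nearest-neighbor products: -1, -1, 1, 1, 1, -1, 1, 1, -1, 1, 1
Step 2: Sum of products = 3
Step 3: E = -0.813 * 3 = -2.439

-2.439


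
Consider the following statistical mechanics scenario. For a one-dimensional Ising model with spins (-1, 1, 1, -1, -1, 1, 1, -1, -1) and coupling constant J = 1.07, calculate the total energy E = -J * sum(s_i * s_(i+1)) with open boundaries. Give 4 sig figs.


Step 1: Nearest-neighbor products: -1, 1, -1, 1, -1, 1, -1, 1
Step 2: Sum of products = 0
Step 3: E = -1.07 * 0 = 0

0


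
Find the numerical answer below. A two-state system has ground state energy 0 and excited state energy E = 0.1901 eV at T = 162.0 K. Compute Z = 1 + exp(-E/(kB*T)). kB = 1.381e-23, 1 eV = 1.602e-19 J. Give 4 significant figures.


Step 1: Compute beta*E = E*eV/(kB*T) = 0.1901*1.602e-19/(1.381e-23*162.0) = 13.61
Step 2: exp(-beta*E) = exp(-13.61) = 1.225e-06
Step 3: Z = 1 + 1.225e-06 = 1

1


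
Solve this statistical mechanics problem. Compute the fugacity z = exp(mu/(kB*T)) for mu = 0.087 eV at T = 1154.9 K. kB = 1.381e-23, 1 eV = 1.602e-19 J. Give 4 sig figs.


Step 1: Convert mu to Joules: 0.087*1.602e-19 = 1.394e-20 J
Step 2: kB*T = 1.381e-23*1154.9 = 1.595e-20 J
Step 3: mu/(kB*T) = 0.8739
Step 4: z = exp(0.8739) = 2.396

2.396


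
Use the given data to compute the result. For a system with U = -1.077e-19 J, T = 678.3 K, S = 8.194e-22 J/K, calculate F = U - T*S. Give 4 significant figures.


Step 1: T*S = 678.3 * 8.194e-22 = 5.558e-19 J
Step 2: F = U - T*S = -1.077e-19 - 5.558e-19
Step 3: F = -6.635e-19 J

-6.635e-19


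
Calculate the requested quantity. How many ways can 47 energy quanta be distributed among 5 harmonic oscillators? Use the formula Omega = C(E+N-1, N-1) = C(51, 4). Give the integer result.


Step 1: Use binomial coefficient C(51, 4)
Step 2: Numerator = 51! / 47!
Step 3: Denominator = 4!
Step 4: Omega = 249900

249900


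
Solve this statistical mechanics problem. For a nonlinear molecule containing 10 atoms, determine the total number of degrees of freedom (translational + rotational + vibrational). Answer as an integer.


Step 1: Translational DOF = 3
Step 2: Rotational DOF (nonlinear) = 3
Step 3: Vibrational DOF = 3*10 - 6 = 24
Step 4: Total = 3 + 3 + 24 = 30

30


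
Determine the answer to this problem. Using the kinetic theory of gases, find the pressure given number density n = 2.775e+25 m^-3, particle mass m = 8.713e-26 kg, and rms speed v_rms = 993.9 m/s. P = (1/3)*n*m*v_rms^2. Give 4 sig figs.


Step 1: v_rms^2 = 993.9^2 = 9.878e+05
Step 2: n*m = 2.775e+25*8.713e-26 = 2.418
Step 3: P = (1/3)*2.418*9.878e+05 = 7.961e+05 Pa

7.961e+05


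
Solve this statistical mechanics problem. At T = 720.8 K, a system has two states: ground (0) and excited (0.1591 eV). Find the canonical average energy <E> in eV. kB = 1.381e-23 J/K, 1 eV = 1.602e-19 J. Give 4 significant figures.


Step 1: beta*E = 0.1591*1.602e-19/(1.381e-23*720.8) = 2.56
Step 2: exp(-beta*E) = 0.07727
Step 3: <E> = 0.1591*0.07727/(1+0.07727) = 0.01141 eV

0.01141


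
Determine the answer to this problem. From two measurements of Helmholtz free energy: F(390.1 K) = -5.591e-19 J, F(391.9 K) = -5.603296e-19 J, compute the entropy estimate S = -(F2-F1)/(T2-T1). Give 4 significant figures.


Step 1: dF = F2 - F1 = -5.603296e-19 - (-5.591e-19) = -1.2296e-21 J
Step 2: dT = T2 - T1 = 391.9 - 390.1 = 1.8 K
Step 3: S = -dF/dT = -(-1.2296e-21)/1.8 = 6.831e-22 J/K

6.831e-22


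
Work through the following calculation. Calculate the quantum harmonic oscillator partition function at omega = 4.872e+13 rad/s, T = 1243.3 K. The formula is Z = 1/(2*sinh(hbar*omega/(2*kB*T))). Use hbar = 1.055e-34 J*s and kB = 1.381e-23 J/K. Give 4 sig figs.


Step 1: Compute x = hbar*omega/(kB*T) = 1.055e-34*4.872e+13/(1.381e-23*1243.3) = 0.2994
Step 2: x/2 = 0.1497
Step 3: sinh(x/2) = 0.1502
Step 4: Z = 1/(2*0.1502) = 3.328

3.328


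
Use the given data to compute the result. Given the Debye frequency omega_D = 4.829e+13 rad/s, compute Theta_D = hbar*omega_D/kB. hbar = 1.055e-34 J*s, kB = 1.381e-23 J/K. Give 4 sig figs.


Step 1: hbar*omega_D = 1.055e-34 * 4.829e+13 = 5.095e-21 J
Step 2: Theta_D = 5.095e-21 / 1.381e-23
Step 3: Theta_D = 368.9 K

368.9


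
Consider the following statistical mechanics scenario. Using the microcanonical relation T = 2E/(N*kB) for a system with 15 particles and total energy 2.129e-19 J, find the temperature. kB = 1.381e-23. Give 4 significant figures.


Step 1: Numerator = 2*E = 2*2.129e-19 = 4.258e-19 J
Step 2: Denominator = N*kB = 15*1.381e-23 = 2.071e-22
Step 3: T = 4.258e-19 / 2.071e-22 = 2056 K

2056


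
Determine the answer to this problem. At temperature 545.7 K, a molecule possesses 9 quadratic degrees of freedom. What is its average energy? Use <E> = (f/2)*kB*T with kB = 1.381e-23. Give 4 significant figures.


Step 1: f/2 = 9/2 = 4.5
Step 2: kB*T = 1.381e-23 * 545.7 = 7.536e-21
Step 3: <E> = 4.5 * 7.536e-21 = 3.391e-20 J

3.391e-20


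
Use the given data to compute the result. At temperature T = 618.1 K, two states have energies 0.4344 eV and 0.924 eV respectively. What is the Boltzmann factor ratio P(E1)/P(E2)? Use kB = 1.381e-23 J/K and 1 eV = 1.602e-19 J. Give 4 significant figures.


Step 1: Compute energy difference dE = E1 - E2 = 0.4344 - 0.924 = -0.4896 eV
Step 2: Convert to Joules: dE_J = -0.4896 * 1.602e-19 = -7.843e-20 J
Step 3: Compute exponent = -dE_J / (kB * T) = -(-7.843e-20) / (1.381e-23 * 618.1) = 9.189
Step 4: P(E1)/P(E2) = exp(9.189) = 9785

9785


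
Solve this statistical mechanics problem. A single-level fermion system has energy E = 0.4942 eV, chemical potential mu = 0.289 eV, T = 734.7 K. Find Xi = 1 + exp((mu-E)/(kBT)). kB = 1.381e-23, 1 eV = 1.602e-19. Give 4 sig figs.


Step 1: (mu - E) = 0.289 - 0.4942 = -0.2052 eV
Step 2: x = (mu-E)*eV/(kB*T) = -0.2052*1.602e-19/(1.381e-23*734.7) = -3.24
Step 3: exp(x) = 0.03917
Step 4: Xi = 1 + 0.03917 = 1.039

1.039


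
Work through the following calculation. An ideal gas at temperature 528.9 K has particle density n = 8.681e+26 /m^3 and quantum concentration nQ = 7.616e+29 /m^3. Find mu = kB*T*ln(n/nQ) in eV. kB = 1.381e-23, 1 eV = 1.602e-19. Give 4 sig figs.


Step 1: n/nQ = 8.681e+26/7.616e+29 = 0.00114
Step 2: ln(n/nQ) = -6.777
Step 3: mu = kB*T*ln(n/nQ) = 7.304e-21*-6.777 = -4.95e-20 J
Step 4: Convert to eV: -4.95e-20/1.602e-19 = -0.309 eV

-0.309


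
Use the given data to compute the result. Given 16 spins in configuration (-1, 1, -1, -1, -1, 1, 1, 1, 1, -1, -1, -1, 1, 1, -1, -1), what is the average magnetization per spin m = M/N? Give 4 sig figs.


Step 1: Count up spins (+1): 7, down spins (-1): 9
Step 2: Total magnetization M = 7 - 9 = -2
Step 3: m = M/N = -2/16 = -0.125

-0.125


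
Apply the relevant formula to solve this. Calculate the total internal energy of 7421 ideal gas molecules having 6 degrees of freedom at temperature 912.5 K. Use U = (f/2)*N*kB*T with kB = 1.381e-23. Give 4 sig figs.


Step 1: f/2 = 6/2 = 3.0
Step 2: N*kB*T = 7421*1.381e-23*912.5 = 9.352e-17
Step 3: U = 3.0 * 9.352e-17 = 2.805e-16 J

2.805e-16


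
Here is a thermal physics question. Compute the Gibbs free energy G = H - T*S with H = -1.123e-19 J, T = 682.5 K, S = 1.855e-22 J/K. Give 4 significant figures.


Step 1: T*S = 682.5 * 1.855e-22 = 1.266e-19 J
Step 2: G = H - T*S = -1.123e-19 - 1.266e-19
Step 3: G = -2.389e-19 J

-2.389e-19


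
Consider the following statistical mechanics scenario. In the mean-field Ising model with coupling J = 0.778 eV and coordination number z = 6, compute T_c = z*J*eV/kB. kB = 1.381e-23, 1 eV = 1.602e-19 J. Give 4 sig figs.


Step 1: z*J = 6*0.778 = 4.668 eV
Step 2: Convert to Joules: 4.668*1.602e-19 = 7.478e-19 J
Step 3: T_c = 7.478e-19 / 1.381e-23 = 5.415e+04 K

5.415e+04


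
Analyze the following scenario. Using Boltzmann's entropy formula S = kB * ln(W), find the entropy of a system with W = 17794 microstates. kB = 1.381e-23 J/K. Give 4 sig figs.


Step 1: ln(W) = ln(17794) = 9.787
Step 2: S = kB * ln(W) = 1.381e-23 * 9.787
Step 3: S = 1.352e-22 J/K

1.352e-22


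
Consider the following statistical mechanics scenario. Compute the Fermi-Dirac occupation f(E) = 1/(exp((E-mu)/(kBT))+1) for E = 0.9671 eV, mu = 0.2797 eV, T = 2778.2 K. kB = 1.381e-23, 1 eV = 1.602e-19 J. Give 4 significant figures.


Step 1: (E - mu) = 0.9671 - 0.2797 = 0.6874 eV
Step 2: Convert: (E-mu)*eV = 1.101e-19 J
Step 3: x = (E-mu)*eV/(kB*T) = 2.87
Step 4: f = 1/(exp(2.87)+1) = 0.05365

0.05365


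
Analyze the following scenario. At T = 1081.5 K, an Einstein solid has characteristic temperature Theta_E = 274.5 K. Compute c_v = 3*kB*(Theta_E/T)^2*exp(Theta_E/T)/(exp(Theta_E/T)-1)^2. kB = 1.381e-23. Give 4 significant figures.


Step 1: x = Theta_E/T = 274.5/1081.5 = 0.2538
Step 2: x^2 = 0.06442
Step 3: exp(x) = 1.289
Step 4: c_v = 3*1.381e-23*0.06442*1.289/(1.289-1)^2 = 4.121e-23

4.121e-23


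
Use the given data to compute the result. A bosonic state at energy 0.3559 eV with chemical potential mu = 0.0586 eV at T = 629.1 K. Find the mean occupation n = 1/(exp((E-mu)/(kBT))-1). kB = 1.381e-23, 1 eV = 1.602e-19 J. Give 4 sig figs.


Step 1: (E - mu) = 0.2973 eV
Step 2: x = (E-mu)*eV/(kB*T) = 0.2973*1.602e-19/(1.381e-23*629.1) = 5.482
Step 3: exp(x) = 240.3
Step 4: n = 1/(exp(x)-1) = 0.004178

0.004178


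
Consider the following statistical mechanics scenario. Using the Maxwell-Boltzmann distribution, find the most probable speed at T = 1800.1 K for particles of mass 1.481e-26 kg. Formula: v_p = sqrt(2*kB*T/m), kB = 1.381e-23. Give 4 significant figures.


Step 1: Numerator = 2*kB*T = 2*1.381e-23*1800.1 = 4.972e-20
Step 2: Ratio = 4.972e-20 / 1.481e-26 = 3.357e+06
Step 3: v_p = sqrt(3.357e+06) = 1832 m/s

1832


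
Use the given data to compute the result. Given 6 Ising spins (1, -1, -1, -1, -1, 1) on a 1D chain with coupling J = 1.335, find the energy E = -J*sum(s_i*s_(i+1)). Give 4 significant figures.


Step 1: Nearest-neighbor products: -1, 1, 1, 1, -1
Step 2: Sum of products = 1
Step 3: E = -1.335 * 1 = -1.335

-1.335
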